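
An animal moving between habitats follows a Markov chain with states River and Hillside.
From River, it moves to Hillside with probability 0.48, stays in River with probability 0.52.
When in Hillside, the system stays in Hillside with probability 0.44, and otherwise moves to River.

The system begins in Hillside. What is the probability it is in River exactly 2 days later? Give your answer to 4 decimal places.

Sum over the intermediate state after 1 day:
P = P(Hillside→River)·P(River→River) + P(Hillside→Hillside)·P(Hillside→River)
  = 0.56×0.52 + 0.44×0.56
  = 0.2912 + 0.2464 = 0.5376

0.5376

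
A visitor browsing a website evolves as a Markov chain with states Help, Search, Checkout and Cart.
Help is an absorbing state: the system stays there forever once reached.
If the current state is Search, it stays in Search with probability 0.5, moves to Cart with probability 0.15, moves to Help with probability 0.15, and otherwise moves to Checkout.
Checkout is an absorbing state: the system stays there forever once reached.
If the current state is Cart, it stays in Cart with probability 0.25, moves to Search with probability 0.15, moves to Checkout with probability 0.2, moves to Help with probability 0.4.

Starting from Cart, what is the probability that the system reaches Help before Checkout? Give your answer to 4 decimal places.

0.6312

Let h(s) be the probability of absorption at Help starting from transient state s. Then h(Help) = 1 and h(Checkout) = 0. By first-step analysis:
h(Search) = 0.15·1 + 0.5·h(Search) + 0.2·0 + 0.15·h(Cart)
h(Cart) = 0.4·1 + 0.15·h(Search) + 0.2·0 + 0.25·h(Cart)
Solving: h(Search) = 0.4894, h(Cart) = 0.6312.
Starting from Cart, the probability is 0.6312.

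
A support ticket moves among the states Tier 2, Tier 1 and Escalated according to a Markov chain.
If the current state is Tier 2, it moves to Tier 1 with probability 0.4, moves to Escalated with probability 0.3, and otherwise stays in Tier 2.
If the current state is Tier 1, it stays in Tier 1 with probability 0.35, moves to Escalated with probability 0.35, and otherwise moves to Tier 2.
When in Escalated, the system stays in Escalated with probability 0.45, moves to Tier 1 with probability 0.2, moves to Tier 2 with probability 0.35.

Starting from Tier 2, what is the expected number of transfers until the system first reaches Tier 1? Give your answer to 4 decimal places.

Let t(s) be the expected number of transfers to first reach Tier 1 from state s, with t(Tier 1) = 0. Conditioning on the first transfer:
t(Tier 2) = 1 + 0.3·t(Tier 2) + 0.3·t(Escalated)
t(Escalated) = 1 + 0.35·t(Tier 2) + 0.45·t(Escalated)
Solving: t(Tier 2) = 3.0357, t(Escalated) = 3.7500.
Expected transfers from Tier 2 to Tier 1: 3.0357.

3.0357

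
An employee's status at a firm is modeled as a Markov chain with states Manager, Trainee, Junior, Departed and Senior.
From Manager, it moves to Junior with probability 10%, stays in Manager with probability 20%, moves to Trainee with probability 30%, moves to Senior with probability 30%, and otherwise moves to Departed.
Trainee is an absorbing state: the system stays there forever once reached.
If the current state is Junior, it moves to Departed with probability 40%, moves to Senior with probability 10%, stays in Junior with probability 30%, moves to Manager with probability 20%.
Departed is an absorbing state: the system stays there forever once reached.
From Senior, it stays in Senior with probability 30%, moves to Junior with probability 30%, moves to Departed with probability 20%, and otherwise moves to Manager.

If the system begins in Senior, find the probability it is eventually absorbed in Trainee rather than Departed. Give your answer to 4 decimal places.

0.2055

Let h(s) be the probability of absorption at Trainee starting from transient state s. Then h(Trainee) = 1 and h(Departed) = 0. By first-step analysis:
h(Manager) = 0.2·h(Manager) + 0.3·1 + 0.1·h(Junior) + 0.1·0 + 0.3·h(Senior)
h(Junior) = 0.2·h(Manager) + 0.3·h(Junior) + 0.4·0 + 0.1·h(Senior)
h(Senior) = 0.2·h(Manager) + 0.3·h(Junior) + 0.2·0 + 0.3·h(Senior)
Solving: h(Manager) = 0.4726, h(Junior) = 0.1644, h(Senior) = 0.2055.
Starting from Senior, the probability is 0.2055.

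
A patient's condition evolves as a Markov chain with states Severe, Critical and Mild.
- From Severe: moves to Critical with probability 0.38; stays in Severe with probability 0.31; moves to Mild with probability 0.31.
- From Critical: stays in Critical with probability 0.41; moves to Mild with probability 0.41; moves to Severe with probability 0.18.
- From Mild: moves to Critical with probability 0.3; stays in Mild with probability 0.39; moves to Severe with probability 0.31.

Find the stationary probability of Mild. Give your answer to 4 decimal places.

Let the stationary distribution be π with π = πP and π_1 + π_2 + π_3 = 1.
π_1 = 0.31·π_1 + 0.18·π_2 + 0.31·π_3
π_2 = 0.38·π_1 + 0.41·π_2 + 0.3·π_3
Solving with the normalization constraint gives π = (0.2631, 0.3607, 0.3762).
So the stationary probability of Mild is 0.3762.

0.3762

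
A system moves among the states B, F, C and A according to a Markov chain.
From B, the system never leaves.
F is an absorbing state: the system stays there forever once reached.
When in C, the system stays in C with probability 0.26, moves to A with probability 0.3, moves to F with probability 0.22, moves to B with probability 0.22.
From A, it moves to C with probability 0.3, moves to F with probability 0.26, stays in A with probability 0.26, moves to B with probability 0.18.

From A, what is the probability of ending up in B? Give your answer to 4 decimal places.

Let h(s) be the probability of absorption at B starting from transient state s. Then h(B) = 1 and h(F) = 0. By first-step analysis:
h(C) = 0.22·1 + 0.22·0 + 0.26·h(C) + 0.3·h(A)
h(A) = 0.18·1 + 0.26·0 + 0.3·h(C) + 0.26·h(A)
Solving: h(C) = 0.4738, h(A) = 0.4353.
Starting from A, the probability is 0.4353.

0.4353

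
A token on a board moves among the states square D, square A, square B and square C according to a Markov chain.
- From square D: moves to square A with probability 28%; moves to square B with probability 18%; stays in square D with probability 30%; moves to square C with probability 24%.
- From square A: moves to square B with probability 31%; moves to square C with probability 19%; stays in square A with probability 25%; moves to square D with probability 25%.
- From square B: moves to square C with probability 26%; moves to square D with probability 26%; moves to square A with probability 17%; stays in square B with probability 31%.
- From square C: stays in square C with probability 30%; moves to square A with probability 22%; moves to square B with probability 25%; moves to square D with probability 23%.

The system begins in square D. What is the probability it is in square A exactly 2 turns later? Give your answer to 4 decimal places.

Propagate the distribution vector 2 turns from square D.
After 0 turns: (1.0000, 0.0000, 0.0000, 0.0000)
After 1 turn: (0.3000, 0.2800, 0.1800, 0.2400)
After 2 turns: (0.2620, 0.2374, 0.2566, 0.2440)
P(in square A after 2 turns) = 0.2374

0.2374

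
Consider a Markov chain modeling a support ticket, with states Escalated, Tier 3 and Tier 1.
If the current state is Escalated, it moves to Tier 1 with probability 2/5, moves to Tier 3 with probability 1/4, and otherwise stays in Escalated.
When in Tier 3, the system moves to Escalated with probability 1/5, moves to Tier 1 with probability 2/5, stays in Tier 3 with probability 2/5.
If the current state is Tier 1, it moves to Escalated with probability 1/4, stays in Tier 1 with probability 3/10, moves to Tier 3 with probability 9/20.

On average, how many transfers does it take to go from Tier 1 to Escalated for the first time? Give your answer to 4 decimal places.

Let t(s) be the expected number of transfers to first reach Escalated from state s, with t(Escalated) = 0. Conditioning on the first transfer:
t(Tier 3) = 1 + 0.4·t(Tier 3) + 0.4·t(Tier 1)
t(Tier 1) = 1 + 0.45·t(Tier 3) + 0.3·t(Tier 1)
Solving: t(Tier 3) = 4.5833, t(Tier 1) = 4.3750.
Expected transfers from Tier 1 to Escalated: 4.3750.

4.3750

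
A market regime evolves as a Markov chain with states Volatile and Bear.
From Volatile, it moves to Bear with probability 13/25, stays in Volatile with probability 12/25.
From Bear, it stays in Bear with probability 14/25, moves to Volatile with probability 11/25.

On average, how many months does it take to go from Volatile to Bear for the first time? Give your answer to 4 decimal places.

1.9231

Let t(s) be the expected number of months to first reach Bear from state s, with t(Bear) = 0. Conditioning on the first month:
t(Volatile) = 1 + 0.48·t(Volatile)
Solving: t(Volatile) = 1.9231.
Expected months from Volatile to Bear: 1.9231.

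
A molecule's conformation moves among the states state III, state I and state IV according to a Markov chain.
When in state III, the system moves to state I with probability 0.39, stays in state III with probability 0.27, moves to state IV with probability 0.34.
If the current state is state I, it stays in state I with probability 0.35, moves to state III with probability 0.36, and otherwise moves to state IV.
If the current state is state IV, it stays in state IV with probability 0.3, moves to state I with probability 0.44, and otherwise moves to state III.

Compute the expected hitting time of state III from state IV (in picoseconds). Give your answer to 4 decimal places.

Let t(s) be the expected number of picoseconds to first reach state III from state s, with t(state III) = 0. Conditioning on the first picosecond:
t(state I) = 1 + 0.35·t(state I) + 0.29·t(state IV)
t(state IV) = 1 + 0.44·t(state I) + 0.3·t(state IV)
Solving: t(state I) = 3.0238, t(state IV) = 3.3293.
Expected picoseconds from state IV to state III: 3.3293.

3.3293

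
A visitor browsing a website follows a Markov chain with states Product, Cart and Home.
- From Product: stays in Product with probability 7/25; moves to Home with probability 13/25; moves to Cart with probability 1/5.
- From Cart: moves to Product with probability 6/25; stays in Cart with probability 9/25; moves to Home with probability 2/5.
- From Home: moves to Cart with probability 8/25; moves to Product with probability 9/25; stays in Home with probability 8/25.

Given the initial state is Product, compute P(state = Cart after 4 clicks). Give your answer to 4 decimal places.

Propagate the distribution vector 4 clicks from Product.
After 0 clicks: (1.0000, 0.0000, 0.0000)
After 1 click: (0.2800, 0.2000, 0.5200)
After 2 clicks: (0.3136, 0.2944, 0.3920)
After 3 clicks: (0.2996, 0.2941, 0.4063)
After 4 clicks: (0.3007, 0.2958, 0.4034)
P(in Cart after 4 clicks) = 0.2958

0.2958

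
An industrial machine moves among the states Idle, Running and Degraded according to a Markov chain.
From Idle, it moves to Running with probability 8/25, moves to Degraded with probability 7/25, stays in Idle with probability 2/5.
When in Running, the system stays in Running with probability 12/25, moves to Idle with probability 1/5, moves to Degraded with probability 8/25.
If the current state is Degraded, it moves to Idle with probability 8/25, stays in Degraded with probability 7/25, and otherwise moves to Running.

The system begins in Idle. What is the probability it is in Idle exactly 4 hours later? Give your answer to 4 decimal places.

0.2951

Propagate the distribution vector 4 hours from Idle.
After 0 hours: (1.0000, 0.0000, 0.0000)
After 1 hour: (0.4000, 0.3200, 0.2800)
After 2 hours: (0.3136, 0.3936, 0.2928)
After 3 hours: (0.2979, 0.4064, 0.2957)
After 4 hours: (0.2951, 0.4087, 0.2963)
P(in Idle after 4 hours) = 0.2951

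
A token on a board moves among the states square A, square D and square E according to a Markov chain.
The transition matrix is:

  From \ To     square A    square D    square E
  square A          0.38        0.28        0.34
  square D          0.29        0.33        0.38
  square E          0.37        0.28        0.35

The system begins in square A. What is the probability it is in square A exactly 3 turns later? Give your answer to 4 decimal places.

Propagate the distribution vector 3 turns from square A.
After 0 turns: (1.0000, 0.0000, 0.0000)
After 1 turn: (0.3800, 0.2800, 0.3400)
After 2 turns: (0.3514, 0.2940, 0.3546)
After 3 turns: (0.3500, 0.2947, 0.3553)
P(in square A after 3 turns) = 0.3500

0.3500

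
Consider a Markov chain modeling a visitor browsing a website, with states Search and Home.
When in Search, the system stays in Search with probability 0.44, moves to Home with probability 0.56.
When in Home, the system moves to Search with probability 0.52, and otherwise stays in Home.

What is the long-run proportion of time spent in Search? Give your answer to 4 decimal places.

0.4815

Let the stationary distribution be π with π = πP and π_1 + π_2 = 1.
π_1 = 0.44·π_1 + 0.52·π_2
Solving with the normalization constraint gives π = (0.4815, 0.5185).
So the stationary probability of Search is 0.4815.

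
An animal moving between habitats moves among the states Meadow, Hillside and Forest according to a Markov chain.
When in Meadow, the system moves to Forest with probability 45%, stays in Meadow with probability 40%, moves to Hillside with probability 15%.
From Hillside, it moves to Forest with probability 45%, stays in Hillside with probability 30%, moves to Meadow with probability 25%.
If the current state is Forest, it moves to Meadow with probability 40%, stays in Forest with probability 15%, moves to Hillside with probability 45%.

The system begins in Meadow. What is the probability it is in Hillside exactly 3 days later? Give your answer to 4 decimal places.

Propagate the distribution vector 3 days from Meadow.
After 0 days: (1.0000, 0.0000, 0.0000)
After 1 day: (0.4000, 0.1500, 0.4500)
After 2 days: (0.3775, 0.3075, 0.3150)
After 3 days: (0.3539, 0.2906, 0.3555)
P(in Hillside after 3 days) = 0.2906

0.2906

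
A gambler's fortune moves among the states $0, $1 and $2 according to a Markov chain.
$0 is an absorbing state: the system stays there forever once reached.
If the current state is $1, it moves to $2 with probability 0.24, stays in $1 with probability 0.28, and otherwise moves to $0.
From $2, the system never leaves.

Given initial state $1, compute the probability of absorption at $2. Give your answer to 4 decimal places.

Let h(s) be the probability of absorption at $2 starting from transient state s. Then h($2) = 1 and h($0) = 0. By first-step analysis:
h($1) = 0.48·0 + 0.28·h($1) + 0.24·1
Solving: h($1) = 0.3333.
Starting from $1, the probability is 0.3333.

0.3333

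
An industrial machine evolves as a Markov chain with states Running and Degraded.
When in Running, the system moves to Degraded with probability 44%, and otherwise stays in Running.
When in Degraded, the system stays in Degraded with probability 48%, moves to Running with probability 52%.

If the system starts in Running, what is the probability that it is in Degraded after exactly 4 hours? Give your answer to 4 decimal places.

Propagate the distribution vector 4 hours from Running.
After 0 hours: (1.0000, 0.0000)
After 1 hour: (0.5600, 0.4400)
After 2 hours: (0.5424, 0.4576)
After 3 hours: (0.5417, 0.4583)
After 4 hours: (0.5417, 0.4583)
P(in Degraded after 4 hours) = 0.4583

0.4583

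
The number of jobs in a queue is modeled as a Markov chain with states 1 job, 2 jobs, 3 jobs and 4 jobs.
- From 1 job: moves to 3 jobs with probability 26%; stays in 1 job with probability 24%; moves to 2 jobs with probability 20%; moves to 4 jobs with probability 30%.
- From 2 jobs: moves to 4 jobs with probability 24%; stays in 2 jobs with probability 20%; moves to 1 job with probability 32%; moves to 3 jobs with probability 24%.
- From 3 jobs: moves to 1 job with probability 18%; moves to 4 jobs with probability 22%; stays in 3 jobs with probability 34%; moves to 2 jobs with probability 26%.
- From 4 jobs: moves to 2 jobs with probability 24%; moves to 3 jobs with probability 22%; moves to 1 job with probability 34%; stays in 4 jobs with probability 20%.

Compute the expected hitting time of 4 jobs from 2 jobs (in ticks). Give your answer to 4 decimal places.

3.9967

Let t(s) be the expected number of ticks to first reach 4 jobs from state s, with t(4 jobs) = 0. Conditioning on the first tick:
t(1 job) = 1 + 0.24·t(1 job) + 0.2·t(2 jobs) + 0.26·t(3 jobs)
t(2 jobs) = 1 + 0.32·t(1 job) + 0.2·t(2 jobs) + 0.24·t(3 jobs)
t(3 jobs) = 1 + 0.18·t(1 job) + 0.26·t(2 jobs) + 0.34·t(3 jobs)
Solving: t(1 job) = 3.7769, t(2 jobs) = 3.9967, t(3 jobs) = 4.1197.
Expected ticks from 2 jobs to 4 jobs: 3.9967.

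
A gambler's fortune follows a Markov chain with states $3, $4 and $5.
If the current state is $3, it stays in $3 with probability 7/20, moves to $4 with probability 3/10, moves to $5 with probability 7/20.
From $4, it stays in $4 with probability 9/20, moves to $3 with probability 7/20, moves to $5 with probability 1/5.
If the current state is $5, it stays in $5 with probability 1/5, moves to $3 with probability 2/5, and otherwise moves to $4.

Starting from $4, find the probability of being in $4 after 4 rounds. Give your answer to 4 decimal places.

0.3829

Propagate the distribution vector 4 rounds from $4.
After 0 rounds: (0.0000, 1.0000, 0.0000)
After 1 round: (0.3500, 0.4500, 0.2000)
After 2 rounds: (0.3600, 0.3875, 0.2525)
After 3 rounds: (0.3626, 0.3834, 0.2540)
After 4 rounds: (0.3627, 0.3829, 0.2544)
P(in $4 after 4 rounds) = 0.3829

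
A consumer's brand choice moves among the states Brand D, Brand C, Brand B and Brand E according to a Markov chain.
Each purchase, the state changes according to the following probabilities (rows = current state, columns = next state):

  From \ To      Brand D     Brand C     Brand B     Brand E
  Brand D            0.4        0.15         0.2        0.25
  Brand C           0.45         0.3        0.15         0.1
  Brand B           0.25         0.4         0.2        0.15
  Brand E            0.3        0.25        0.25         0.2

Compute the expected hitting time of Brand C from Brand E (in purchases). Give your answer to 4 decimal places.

3.9789

Let t(s) be the expected number of purchases to first reach Brand C from state s, with t(Brand C) = 0. Conditioning on the first purchase:
t(Brand D) = 1 + 0.4·t(Brand D) + 0.2·t(Brand B) + 0.25·t(Brand E)
t(Brand B) = 1 + 0.25·t(Brand D) + 0.2·t(Brand B) + 0.15·t(Brand E)
t(Brand E) = 1 + 0.3·t(Brand D) + 0.25·t(Brand B) + 0.2·t(Brand E)
Solving: t(Brand D) = 4.4538, t(Brand B) = 3.3879, t(Brand E) = 3.9789.
Expected purchases from Brand E to Brand C: 3.9789.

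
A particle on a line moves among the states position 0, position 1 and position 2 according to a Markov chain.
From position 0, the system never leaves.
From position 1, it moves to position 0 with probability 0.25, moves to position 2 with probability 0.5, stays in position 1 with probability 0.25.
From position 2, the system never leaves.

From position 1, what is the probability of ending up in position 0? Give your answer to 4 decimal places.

0.3333

Let h(s) be the probability of absorption at position 0 starting from transient state s. Then h(position 0) = 1 and h(position 2) = 0. By first-step analysis:
h(position 1) = 0.25·1 + 0.25·h(position 1) + 0.5·0
Solving: h(position 1) = 0.3333.
Starting from position 1, the probability is 0.3333.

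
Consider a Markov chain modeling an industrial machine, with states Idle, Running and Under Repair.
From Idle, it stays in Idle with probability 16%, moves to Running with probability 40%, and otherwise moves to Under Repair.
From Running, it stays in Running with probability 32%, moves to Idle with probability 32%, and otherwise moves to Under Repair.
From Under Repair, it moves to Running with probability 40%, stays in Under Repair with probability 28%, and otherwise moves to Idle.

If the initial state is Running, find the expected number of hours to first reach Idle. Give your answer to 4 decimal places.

Let t(s) be the expected number of hours to first reach Idle from state s, with t(Idle) = 0. Conditioning on the first hour:
t(Running) = 1 + 0.32·t(Running) + 0.36·t(Under Repair)
t(Under Repair) = 1 + 0.4·t(Running) + 0.28·t(Under Repair)
Solving: t(Running) = 3.1250, t(Under Repair) = 3.1250.
Expected hours from Running to Idle: 3.1250.

3.1250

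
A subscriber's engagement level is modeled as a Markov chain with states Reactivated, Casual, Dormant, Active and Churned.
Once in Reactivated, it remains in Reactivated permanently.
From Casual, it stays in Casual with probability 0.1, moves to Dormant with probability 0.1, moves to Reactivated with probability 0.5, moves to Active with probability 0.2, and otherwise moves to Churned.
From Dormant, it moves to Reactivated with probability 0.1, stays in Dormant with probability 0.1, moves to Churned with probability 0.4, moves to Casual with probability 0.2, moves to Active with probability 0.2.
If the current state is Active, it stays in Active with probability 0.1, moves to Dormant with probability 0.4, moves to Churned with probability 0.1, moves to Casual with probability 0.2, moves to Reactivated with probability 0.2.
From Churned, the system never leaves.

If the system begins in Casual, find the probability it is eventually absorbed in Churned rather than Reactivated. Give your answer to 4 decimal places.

Let h(s) be the probability of absorption at Churned starting from transient state s. Then h(Churned) = 1 and h(Reactivated) = 0. By first-step analysis:
h(Casual) = 0.5·0 + 0.1·h(Casual) + 0.1·h(Dormant) + 0.2·h(Active) + 0.1·1
h(Dormant) = 0.1·0 + 0.2·h(Casual) + 0.1·h(Dormant) + 0.2·h(Active) + 0.4·1
h(Active) = 0.2·0 + 0.2·h(Casual) + 0.4·h(Dormant) + 0.1·h(Active) + 0.1·1
Solving: h(Casual) = 0.2762, h(Dormant) = 0.6038, h(Active) = 0.4408.
Starting from Casual, the probability is 0.2762.

0.2762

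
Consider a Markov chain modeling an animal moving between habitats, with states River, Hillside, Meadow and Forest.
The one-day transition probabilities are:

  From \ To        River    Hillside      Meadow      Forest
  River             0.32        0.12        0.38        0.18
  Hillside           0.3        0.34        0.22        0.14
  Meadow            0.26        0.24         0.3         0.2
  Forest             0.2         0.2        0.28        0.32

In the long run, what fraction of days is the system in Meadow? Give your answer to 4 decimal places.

0.3000

Let the stationary distribution be π with π = πP and π_1 + π_2 + π_3 + π_4 = 1.
π_1 = 0.32·π_1 + 0.3·π_2 + 0.26·π_3 + 0.2·π_4
π_2 = 0.12·π_1 + 0.34·π_2 + 0.24·π_3 + 0.2·π_4
π_3 = 0.38·π_1 + 0.22·π_2 + 0.3·π_3 + 0.28·π_4
Solving with the normalization constraint gives π = (0.2729, 0.2211, 0.3000, 0.2060).
So the stationary probability of Meadow is 0.3000.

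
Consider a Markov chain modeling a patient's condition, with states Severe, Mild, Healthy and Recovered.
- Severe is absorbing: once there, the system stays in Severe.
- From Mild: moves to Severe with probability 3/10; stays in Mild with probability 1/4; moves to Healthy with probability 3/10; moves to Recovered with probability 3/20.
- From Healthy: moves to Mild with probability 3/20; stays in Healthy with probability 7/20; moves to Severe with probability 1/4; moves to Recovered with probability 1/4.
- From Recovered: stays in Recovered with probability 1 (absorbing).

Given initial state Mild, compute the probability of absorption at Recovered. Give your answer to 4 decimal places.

0.3898

Let h(s) be the probability of absorption at Recovered starting from transient state s. Then h(Recovered) = 1 and h(Severe) = 0. By first-step analysis:
h(Mild) = 0.3·0 + 0.25·h(Mild) + 0.3·h(Healthy) + 0.15·1
h(Healthy) = 0.25·0 + 0.15·h(Mild) + 0.35·h(Healthy) + 0.25·1
Solving: h(Mild) = 0.3898, h(Healthy) = 0.4746.
Starting from Mild, the probability is 0.3898.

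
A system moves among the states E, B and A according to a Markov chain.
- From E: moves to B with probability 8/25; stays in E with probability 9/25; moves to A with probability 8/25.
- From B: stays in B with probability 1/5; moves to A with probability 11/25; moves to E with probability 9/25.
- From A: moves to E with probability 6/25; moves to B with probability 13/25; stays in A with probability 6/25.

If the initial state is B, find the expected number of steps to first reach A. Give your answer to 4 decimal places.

2.5202

Let t(s) be the expected number of steps to first reach A from state s, with t(A) = 0. Conditioning on the first step:
t(E) = 1 + 0.36·t(E) + 0.32·t(B)
t(B) = 1 + 0.36·t(E) + 0.2·t(B)
Solving: t(E) = 2.8226, t(B) = 2.5202.
Expected steps from B to A: 2.5202.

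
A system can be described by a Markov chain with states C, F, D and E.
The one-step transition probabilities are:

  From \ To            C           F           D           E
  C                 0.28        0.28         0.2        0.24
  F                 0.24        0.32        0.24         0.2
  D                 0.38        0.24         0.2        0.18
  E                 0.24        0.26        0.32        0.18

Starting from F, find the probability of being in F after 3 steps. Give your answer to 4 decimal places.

0.2777

Propagate the distribution vector 3 steps from F.
After 0 steps: (0.0000, 1.0000, 0.0000, 0.0000)
After 1 step: (0.2400, 0.3200, 0.2400, 0.2000)
After 2 steps: (0.2832, 0.2792, 0.2368, 0.2008)
After 3 steps: (0.2845, 0.2777, 0.2353, 0.2026)
P(in F after 3 steps) = 0.2777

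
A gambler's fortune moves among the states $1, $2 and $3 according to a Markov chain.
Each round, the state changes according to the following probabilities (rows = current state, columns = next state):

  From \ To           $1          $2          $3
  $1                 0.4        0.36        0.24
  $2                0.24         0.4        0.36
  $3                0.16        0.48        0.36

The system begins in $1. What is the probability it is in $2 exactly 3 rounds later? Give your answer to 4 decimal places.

0.4136

Propagate the distribution vector 3 rounds from $1.
After 0 rounds: (1.0000, 0.0000, 0.0000)
After 1 round: (0.4000, 0.3600, 0.2400)
After 2 rounds: (0.2848, 0.4032, 0.3120)
After 3 rounds: (0.2606, 0.4136, 0.3258)
P(in $2 after 3 rounds) = 0.4136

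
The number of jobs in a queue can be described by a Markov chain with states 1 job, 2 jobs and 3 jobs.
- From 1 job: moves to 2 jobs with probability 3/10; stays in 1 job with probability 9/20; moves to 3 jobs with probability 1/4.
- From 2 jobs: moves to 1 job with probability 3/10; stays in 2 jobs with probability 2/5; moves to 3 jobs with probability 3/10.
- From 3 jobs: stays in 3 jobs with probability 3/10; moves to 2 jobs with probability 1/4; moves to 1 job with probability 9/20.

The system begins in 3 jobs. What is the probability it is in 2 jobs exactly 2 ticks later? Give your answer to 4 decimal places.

0.3100

Sum over the intermediate state after 1 tick:
P = P(3 jobs→1 job)·P(1 job→2 jobs) + P(3 jobs→2 jobs)·P(2 jobs→2 jobs) + P(3 jobs→3 jobs)·P(3 jobs→2 jobs)
  = 0.45×0.3 + 0.25×0.4 + 0.3×0.25
  = 0.1350 + 0.1000 + 0.0750 = 0.3100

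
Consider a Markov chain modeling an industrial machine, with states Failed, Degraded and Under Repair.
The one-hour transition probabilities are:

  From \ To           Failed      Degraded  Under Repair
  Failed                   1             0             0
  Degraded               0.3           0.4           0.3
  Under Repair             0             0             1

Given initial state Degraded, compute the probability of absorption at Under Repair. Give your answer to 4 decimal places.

Let h(s) be the probability of absorption at Under Repair starting from transient state s. Then h(Under Repair) = 1 and h(Failed) = 0. By first-step analysis:
h(Degraded) = 0.3·0 + 0.4·h(Degraded) + 0.3·1
Solving: h(Degraded) = 0.5000.
Starting from Degraded, the probability is 0.5000.

0.5000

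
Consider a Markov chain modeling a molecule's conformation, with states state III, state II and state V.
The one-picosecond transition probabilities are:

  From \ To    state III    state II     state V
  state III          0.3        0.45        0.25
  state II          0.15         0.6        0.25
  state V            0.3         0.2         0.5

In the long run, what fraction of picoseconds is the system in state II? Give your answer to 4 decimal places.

0.4314

Let the stationary distribution be π with π = πP and π_1 + π_2 + π_3 = 1.
π_1 = 0.3·π_1 + 0.15·π_2 + 0.3·π_3
π_2 = 0.45·π_1 + 0.6·π_2 + 0.2·π_3
Solving with the normalization constraint gives π = (0.2353, 0.4314, 0.3333).
So the stationary probability of state II is 0.4314.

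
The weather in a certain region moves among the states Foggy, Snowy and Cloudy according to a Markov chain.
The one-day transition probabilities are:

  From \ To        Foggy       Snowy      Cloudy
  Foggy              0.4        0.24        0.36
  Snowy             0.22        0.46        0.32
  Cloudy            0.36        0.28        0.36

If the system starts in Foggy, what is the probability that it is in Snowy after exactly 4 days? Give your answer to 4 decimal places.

Propagate the distribution vector 4 days from Foggy.
After 0 days: (1.0000, 0.0000, 0.0000)
After 1 day: (0.4000, 0.2400, 0.3600)
After 2 days: (0.3424, 0.3072, 0.3504)
After 3 days: (0.3307, 0.3216, 0.3477)
After 4 days: (0.3282, 0.3247, 0.3471)
P(in Snowy after 4 days) = 0.3247

0.3247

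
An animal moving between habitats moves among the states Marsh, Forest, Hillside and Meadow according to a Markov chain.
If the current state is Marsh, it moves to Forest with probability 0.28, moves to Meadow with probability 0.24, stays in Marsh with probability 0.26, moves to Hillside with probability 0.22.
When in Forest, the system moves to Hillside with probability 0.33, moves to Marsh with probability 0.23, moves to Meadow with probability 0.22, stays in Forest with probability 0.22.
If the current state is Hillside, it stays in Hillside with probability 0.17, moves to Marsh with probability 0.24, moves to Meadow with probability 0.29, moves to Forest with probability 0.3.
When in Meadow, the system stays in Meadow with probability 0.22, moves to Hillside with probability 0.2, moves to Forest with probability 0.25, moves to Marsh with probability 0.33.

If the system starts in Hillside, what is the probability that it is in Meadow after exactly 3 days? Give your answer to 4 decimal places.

0.2421

Propagate the distribution vector 3 days from Hillside.
After 0 days: (0.0000, 0.0000, 1.0000, 0.0000)
After 1 day: (0.2400, 0.3000, 0.1700, 0.2900)
After 2 days: (0.2679, 0.2567, 0.2387, 0.2367)
After 3 days: (0.2641, 0.2623, 0.2316, 0.2421)
P(in Meadow after 3 days) = 0.2421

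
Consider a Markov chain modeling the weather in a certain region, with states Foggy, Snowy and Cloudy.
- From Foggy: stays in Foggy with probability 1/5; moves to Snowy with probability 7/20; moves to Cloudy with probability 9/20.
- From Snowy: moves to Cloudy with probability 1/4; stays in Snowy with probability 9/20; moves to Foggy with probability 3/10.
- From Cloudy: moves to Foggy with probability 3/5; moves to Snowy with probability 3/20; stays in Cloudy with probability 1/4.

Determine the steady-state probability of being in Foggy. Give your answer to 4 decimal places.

0.3606

Let the stationary distribution be π with π = πP and π_1 + π_2 + π_3 = 1.
π_1 = 0.2·π_1 + 0.3·π_2 + 0.6·π_3
π_2 = 0.35·π_1 + 0.45·π_2 + 0.15·π_3
Solving with the normalization constraint gives π = (0.3606, 0.3173, 0.3221).
So the stationary probability of Foggy is 0.3606.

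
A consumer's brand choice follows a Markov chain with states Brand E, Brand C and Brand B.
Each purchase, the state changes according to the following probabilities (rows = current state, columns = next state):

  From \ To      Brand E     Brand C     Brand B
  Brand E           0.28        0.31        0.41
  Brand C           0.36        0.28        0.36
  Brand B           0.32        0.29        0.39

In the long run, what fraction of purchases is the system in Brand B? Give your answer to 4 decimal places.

0.3876

Let the stationary distribution be π with π = πP and π_1 + π_2 + π_3 = 1.
π_1 = 0.28·π_1 + 0.36·π_2 + 0.32·π_3
π_2 = 0.31·π_1 + 0.28·π_2 + 0.29·π_3
Solving with the normalization constraint gives π = (0.3190, 0.2934, 0.3876).
So the stationary probability of Brand B is 0.3876.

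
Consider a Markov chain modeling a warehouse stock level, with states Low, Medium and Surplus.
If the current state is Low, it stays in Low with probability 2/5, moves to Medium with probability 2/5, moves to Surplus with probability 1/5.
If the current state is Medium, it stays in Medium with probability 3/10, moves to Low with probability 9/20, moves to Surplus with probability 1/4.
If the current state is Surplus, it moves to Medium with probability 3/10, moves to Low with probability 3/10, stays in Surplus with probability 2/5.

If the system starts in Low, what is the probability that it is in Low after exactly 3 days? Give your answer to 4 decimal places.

Propagate the distribution vector 3 days from Low.
After 0 days: (1.0000, 0.0000, 0.0000)
After 1 day: (0.4000, 0.4000, 0.2000)
After 2 days: (0.4000, 0.3400, 0.2600)
After 3 days: (0.3910, 0.3400, 0.2690)
P(in Low after 3 days) = 0.3910

0.3910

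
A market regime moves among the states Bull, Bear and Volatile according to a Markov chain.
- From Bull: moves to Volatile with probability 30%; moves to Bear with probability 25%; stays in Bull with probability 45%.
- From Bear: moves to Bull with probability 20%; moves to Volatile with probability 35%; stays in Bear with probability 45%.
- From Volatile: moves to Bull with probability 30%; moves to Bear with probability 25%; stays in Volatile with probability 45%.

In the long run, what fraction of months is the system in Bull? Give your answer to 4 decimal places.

Let the stationary distribution be π with π = πP and π_1 + π_2 + π_3 = 1.
π_1 = 0.45·π_1 + 0.2·π_2 + 0.3·π_3
π_2 = 0.25·π_1 + 0.45·π_2 + 0.25·π_3
Solving with the normalization constraint gives π = (0.3162, 0.3125, 0.3713).
So the stationary probability of Bull is 0.3162.

0.3162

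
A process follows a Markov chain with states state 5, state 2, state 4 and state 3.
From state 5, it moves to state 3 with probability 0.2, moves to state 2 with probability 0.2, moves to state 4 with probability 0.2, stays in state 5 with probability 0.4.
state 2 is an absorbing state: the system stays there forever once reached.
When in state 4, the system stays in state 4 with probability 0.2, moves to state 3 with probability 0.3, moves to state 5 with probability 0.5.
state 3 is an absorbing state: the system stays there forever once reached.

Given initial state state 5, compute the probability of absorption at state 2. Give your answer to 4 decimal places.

0.4211

Let h(s) be the probability of absorption at state 2 starting from transient state s. Then h(state 2) = 1 and h(state 3) = 0. By first-step analysis:
h(state 5) = 0.4·h(state 5) + 0.2·1 + 0.2·h(state 4) + 0.2·0
h(state 4) = 0.5·h(state 5) + 0.2·h(state 4) + 0.3·0
Solving: h(state 5) = 0.4211, h(state 4) = 0.2632.
Starting from state 5, the probability is 0.4211.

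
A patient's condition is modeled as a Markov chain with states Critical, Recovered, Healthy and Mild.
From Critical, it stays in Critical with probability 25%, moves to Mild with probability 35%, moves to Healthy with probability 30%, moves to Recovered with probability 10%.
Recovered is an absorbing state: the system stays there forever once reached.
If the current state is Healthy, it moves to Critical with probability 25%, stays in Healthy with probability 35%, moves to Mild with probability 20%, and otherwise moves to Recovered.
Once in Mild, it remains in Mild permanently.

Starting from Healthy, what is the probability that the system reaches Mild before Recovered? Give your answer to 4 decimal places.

0.5758

Let h(s) be the probability of absorption at Mild starting from transient state s. Then h(Mild) = 1 and h(Recovered) = 0. By first-step analysis:
h(Critical) = 0.25·h(Critical) + 0.1·0 + 0.3·h(Healthy) + 0.35·1
h(Healthy) = 0.25·h(Critical) + 0.2·0 + 0.35·h(Healthy) + 0.2·1
Solving: h(Critical) = 0.6970, h(Healthy) = 0.5758.
Starting from Healthy, the probability is 0.5758.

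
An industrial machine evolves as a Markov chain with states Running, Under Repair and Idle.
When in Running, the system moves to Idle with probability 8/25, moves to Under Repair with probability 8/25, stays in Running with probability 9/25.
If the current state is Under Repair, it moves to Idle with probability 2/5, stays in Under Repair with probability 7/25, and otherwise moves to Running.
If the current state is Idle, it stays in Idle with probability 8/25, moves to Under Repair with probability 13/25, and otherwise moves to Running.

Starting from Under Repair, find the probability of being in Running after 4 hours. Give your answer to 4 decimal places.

0.2749

Propagate the distribution vector 4 hours from Under Repair.
After 0 hours: (0.0000, 1.0000, 0.0000)
After 1 hour: (0.3200, 0.2800, 0.4000)
After 2 hours: (0.2688, 0.3888, 0.3424)
After 3 hours: (0.2760, 0.3729, 0.3511)
After 4 hours: (0.2749, 0.3753, 0.3498)
P(in Running after 4 hours) = 0.2749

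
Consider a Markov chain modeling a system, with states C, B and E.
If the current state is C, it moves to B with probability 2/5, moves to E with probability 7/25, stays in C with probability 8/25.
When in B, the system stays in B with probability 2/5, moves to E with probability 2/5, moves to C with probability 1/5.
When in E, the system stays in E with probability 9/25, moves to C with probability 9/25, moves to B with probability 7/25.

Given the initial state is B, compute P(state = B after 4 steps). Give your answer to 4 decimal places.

0.3579

Propagate the distribution vector 4 steps from B.
After 0 steps: (0.0000, 1.0000, 0.0000)
After 1 step: (0.2000, 0.4000, 0.4000)
After 2 steps: (0.2880, 0.3520, 0.3600)
After 3 steps: (0.2922, 0.3568, 0.3510)
After 4 steps: (0.2912, 0.3579, 0.3509)
P(in B after 4 steps) = 0.3579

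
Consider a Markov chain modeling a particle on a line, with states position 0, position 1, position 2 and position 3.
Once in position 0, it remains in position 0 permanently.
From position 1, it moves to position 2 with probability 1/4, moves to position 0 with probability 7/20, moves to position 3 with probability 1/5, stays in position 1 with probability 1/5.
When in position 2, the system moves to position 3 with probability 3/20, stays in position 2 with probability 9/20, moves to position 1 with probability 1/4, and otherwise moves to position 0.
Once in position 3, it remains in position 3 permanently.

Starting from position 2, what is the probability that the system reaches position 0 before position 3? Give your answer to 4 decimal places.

Let h(s) be the probability of absorption at position 0 starting from transient state s. Then h(position 0) = 1 and h(position 3) = 0. By first-step analysis:
h(position 1) = 0.35·1 + 0.2·h(position 1) + 0.25·h(position 2) + 0.2·0
h(position 2) = 0.15·1 + 0.25·h(position 1) + 0.45·h(position 2) + 0.15·0
Solving: h(position 1) = 0.6093, h(position 2) = 0.5497.
Starting from position 2, the probability is 0.5497.

0.5497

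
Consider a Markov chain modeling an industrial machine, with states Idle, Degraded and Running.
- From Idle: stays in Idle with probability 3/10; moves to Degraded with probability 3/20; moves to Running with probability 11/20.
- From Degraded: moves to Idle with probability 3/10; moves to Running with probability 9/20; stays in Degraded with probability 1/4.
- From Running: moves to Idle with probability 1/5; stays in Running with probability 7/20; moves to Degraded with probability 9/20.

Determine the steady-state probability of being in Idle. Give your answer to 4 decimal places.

Let the stationary distribution be π with π = πP and π_1 + π_2 + π_3 = 1.
π_1 = 0.3·π_1 + 0.3·π_2 + 0.2·π_3
π_2 = 0.15·π_1 + 0.25·π_2 + 0.45·π_3
Solving with the normalization constraint gives π = (0.2568, 0.3108, 0.4324).
So the stationary probability of Idle is 0.2568.

0.2568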